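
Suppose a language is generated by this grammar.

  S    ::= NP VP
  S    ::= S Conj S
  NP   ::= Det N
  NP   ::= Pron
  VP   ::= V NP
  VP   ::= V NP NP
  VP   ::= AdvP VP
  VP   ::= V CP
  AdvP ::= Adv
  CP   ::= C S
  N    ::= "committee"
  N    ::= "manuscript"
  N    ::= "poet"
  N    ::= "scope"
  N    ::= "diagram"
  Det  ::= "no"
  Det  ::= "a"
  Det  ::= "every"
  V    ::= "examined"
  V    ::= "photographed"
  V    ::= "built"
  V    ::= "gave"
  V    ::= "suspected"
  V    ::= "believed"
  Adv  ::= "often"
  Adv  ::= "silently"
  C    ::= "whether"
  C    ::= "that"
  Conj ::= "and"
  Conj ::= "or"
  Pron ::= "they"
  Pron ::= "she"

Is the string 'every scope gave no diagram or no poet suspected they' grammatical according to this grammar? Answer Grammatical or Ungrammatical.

Grammatical

S
  S
    NP
      Det: every
      N: scope
    VP
      V: gave
      NP
        Det: no
        N: diagram
  Conj: or
  S
    NP
      Det: no
      N: poet
    VP
      V: suspected
      NP
        Pron: they
Each bracket corresponds to one application of a listed rule, so the string is derivable from S.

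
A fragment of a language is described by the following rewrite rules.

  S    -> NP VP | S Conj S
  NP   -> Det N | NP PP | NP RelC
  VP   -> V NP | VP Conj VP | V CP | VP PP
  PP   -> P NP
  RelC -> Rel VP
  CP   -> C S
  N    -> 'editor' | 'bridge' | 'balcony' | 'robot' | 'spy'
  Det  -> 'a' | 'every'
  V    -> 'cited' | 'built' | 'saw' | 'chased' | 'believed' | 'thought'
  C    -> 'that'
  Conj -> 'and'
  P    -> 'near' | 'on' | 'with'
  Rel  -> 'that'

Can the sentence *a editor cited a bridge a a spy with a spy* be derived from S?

Ungrammatical

An N word can never sit immediately before a Det word in any string this grammar generates, so the substring 'bridge a' rules out a derivation.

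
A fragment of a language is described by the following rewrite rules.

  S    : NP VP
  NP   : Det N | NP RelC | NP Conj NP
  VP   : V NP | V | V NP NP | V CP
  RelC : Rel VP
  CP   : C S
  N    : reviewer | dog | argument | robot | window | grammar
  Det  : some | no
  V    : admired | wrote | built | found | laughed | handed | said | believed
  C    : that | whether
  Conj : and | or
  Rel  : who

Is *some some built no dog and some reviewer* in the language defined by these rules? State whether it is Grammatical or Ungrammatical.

Ungrammatical

A Det word can never sit immediately before a Det word in any string this grammar generates, so the substring 'some some' rules out a derivation.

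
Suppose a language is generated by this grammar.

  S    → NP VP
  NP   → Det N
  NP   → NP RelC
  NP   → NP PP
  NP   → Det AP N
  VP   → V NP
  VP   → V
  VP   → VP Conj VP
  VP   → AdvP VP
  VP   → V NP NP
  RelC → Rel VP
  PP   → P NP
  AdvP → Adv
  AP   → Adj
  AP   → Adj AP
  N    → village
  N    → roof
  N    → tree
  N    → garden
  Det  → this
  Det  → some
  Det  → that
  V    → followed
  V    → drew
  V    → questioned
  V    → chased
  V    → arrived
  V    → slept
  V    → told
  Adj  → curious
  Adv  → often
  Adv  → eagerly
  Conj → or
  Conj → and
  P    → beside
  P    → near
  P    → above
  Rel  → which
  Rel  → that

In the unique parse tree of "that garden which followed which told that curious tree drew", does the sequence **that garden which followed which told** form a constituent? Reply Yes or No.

No

[S [NP [NP [NP [Det that] [N garden]] [RelC [Rel which] [VP [V followed]]]] [RelC [Rel which] [VP [V told] [NP [Det that] [AP [Adj curious]] [N tree]]]]] [VP [V drew]]]
The smallest constituent containing 'that garden which followed which told' is the NP spanning 'that garden which followed which told that curious tree'; no single node in the tree dominates exactly the given words.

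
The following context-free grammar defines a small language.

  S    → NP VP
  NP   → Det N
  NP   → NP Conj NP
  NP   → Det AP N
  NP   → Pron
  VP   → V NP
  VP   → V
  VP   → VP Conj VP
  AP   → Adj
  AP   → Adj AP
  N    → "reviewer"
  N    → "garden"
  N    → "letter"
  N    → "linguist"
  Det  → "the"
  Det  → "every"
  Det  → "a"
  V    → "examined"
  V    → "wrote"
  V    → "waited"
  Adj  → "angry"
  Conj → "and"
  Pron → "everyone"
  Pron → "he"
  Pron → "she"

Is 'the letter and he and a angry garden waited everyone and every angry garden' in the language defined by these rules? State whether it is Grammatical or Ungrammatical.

S
  NP
    NP
      Det: the
      N: letter
    Conj: and
    NP
      NP
        Pron: he
      Conj: and
      NP
        Det: a
        AP
          Adj: angry
        N: garden
  VP
    V: waited
    NP
      NP
        Pron: everyone
      Conj: and
      NP
        Det: every
        AP
          Adj: angry
        N: garden
Each bracket corresponds to one application of a listed rule, so the string is derivable from S.

Grammatical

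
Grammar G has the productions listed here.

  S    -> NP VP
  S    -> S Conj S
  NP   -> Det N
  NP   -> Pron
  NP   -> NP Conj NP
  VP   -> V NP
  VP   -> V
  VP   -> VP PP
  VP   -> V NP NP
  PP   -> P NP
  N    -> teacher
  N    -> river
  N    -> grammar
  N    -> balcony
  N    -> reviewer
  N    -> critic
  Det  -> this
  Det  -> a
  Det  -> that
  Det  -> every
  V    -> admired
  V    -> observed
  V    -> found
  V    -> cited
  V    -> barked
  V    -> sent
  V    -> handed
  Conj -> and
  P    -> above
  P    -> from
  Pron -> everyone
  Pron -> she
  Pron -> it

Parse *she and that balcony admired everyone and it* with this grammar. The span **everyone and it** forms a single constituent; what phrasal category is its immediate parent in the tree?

S
  NP
    NP
      Pron: she
    Conj: and
    NP
      Det: that
      N: balcony
  VP
    V: admired
    NP
      NP
        Pron: everyone
      Conj: and
      NP
        Pron: it
The span 'everyone and it' is the NP node built by NP → NP Conj NP.
Its mother is the VP built by VP → V NP.

VP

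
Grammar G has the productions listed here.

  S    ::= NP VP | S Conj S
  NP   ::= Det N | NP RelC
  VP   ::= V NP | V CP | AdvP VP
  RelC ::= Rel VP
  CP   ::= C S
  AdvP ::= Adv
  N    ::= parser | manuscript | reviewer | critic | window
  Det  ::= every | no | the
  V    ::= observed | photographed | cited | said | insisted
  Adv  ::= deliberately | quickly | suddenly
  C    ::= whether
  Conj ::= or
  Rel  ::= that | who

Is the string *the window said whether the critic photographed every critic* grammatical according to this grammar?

Grammatical

[S [NP [Det the] [N window]] [VP [V said] [CP [C whether] [S [NP [Det the] [N critic]] [VP [V photographed] [NP [Det every] [N critic]]]]]]]
Each bracket corresponds to one application of a listed rule, so the string is derivable from S.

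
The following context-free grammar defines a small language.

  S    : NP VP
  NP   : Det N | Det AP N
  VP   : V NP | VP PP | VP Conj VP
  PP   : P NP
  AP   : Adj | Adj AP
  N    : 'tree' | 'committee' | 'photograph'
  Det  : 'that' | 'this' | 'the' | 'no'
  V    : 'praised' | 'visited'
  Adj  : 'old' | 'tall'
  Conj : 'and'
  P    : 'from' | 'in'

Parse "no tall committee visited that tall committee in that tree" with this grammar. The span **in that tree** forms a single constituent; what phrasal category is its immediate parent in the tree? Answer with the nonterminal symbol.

S
  NP
    Det: no
    AP
      Adj: tall
    N: committee
  VP
    VP
      V: visited
      NP
        Det: that
        AP
          Adj: tall
        N: committee
    PP
      P: in
      NP
        Det: that
        N: tree
The span 'in that tree' is the PP node built by PP → P NP.
Its mother is the VP built by VP → VP PP.

VP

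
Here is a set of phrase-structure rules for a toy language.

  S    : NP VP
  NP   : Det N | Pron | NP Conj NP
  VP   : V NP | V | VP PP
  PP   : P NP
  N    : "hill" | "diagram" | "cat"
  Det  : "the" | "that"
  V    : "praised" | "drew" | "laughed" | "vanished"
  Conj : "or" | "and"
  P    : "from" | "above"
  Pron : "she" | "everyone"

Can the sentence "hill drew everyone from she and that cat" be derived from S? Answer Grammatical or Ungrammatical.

Ungrammatical

For S → NP VP, no prefix of the string parses as an NP.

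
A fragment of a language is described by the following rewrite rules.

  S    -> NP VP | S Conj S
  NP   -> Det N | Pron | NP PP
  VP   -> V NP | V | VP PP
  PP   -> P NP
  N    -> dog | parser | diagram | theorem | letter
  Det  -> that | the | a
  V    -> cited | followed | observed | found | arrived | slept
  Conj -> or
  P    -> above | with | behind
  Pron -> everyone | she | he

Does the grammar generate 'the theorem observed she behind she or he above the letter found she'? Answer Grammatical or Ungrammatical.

S
  S
    NP
      Det: the
      N: theorem
    VP
      V: observed
      NP
        NP
          Pron: she
        PP
          P: behind
          NP
            Pron: she
  Conj: or
  S
    NP
      NP
        Pron: he
      PP
        P: above
        NP
          Det: the
          N: letter
    VP
      V: found
      NP
        Pron: she
Each bracket corresponds to one application of a listed rule, so the string is derivable from S.

Grammatical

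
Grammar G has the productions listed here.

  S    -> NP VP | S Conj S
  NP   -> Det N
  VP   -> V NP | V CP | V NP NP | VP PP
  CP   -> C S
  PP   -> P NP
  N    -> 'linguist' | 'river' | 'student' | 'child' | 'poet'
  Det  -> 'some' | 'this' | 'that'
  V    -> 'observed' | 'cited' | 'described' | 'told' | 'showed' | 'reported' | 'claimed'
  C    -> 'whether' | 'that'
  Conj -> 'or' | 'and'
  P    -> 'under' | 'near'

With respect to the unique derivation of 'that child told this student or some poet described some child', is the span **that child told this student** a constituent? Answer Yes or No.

Yes

[S [S [NP [Det that] [N child]] [VP [V told] [NP [Det this] [N student]]]] [Conj or] [S [NP [Det some] [N poet]] [VP [V described] [NP [Det some] [N child]]]]]
The words 'that child told this student' are exhaustively dominated by a single S node (built by S → NP VP), so they form a constituent.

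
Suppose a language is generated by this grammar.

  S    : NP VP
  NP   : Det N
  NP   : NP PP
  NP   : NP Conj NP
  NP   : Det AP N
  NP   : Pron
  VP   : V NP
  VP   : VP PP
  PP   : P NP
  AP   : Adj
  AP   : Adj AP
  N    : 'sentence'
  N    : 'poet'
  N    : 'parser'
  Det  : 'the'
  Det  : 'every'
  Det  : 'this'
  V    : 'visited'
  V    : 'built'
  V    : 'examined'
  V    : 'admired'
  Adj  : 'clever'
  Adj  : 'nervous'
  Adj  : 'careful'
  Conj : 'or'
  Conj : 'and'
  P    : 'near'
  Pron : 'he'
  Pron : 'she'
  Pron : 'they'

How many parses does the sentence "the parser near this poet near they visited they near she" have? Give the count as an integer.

4

Two of the 4 distinct bracketings:
[S [NP [NP [Det the] [N parser]] [PP [P near] [NP [NP [Det this] [N poet]] [PP [P near] [NP [Pron they]]]]]] [VP [V visited] [NP [NP [Pron they]] [PP [P near] [NP [Pron she]]]]]]
[S [NP [NP [Det the] [N parser]] [PP [P near] [NP [NP [Det this] [N poet]] [PP [P near] [NP [Pron they]]]]]] [VP [VP [V visited] [NP [Pron they]]] [PP [P near] [NP [Pron she]]]]]
The difference turns on whether VP → VP PP is used at the relevant span, versus an alternative expansion of VP.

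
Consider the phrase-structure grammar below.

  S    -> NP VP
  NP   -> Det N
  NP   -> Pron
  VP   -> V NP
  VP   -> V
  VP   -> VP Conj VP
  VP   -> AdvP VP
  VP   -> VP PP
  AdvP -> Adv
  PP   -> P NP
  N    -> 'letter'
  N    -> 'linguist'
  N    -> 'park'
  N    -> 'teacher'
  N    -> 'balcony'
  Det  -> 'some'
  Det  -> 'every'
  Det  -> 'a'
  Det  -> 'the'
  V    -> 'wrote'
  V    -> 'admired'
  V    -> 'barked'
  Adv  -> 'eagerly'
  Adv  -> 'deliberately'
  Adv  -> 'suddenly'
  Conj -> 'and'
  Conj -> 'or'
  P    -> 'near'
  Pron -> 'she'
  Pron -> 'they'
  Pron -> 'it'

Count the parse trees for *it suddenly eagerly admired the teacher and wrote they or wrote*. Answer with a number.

Two of the 9 distinct bracketings:
[S [NP [Pron it]] [VP [VP [AdvP [Adv suddenly]] [VP [AdvP [Adv eagerly]] [VP [V admired] [NP [Det the] [N teacher]]]]] [Conj and] [VP [VP [V wrote] [NP [Pron they]]] [Conj or] [VP [V wrote]]]]]
[S [NP [Pron it]] [VP [VP [VP [AdvP [Adv suddenly]] [VP [AdvP [Adv eagerly]] [VP [V admired] [NP [Det the] [N teacher]]]]] [Conj and] [VP [V wrote] [NP [Pron they]]]] [Conj or] [VP [V wrote]]]]
The trees differ in how a recursive rule is bracketed over the same span.

9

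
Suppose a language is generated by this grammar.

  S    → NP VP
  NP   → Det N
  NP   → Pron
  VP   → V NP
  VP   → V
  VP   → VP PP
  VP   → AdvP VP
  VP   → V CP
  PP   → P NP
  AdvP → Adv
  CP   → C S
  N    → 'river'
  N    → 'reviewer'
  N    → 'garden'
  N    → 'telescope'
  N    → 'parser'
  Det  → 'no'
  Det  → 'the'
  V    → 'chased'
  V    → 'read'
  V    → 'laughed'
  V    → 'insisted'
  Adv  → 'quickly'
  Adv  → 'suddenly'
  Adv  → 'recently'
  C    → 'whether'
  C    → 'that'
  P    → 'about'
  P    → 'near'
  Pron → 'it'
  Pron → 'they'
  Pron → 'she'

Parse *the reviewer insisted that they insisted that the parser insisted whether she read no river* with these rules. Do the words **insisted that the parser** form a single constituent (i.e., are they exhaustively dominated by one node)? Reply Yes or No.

[S [NP [Det the] [N reviewer]] [VP [V insisted] [CP [C that] [S [NP [Pron they]] [VP [V insisted] [CP [C that] [S [NP [Det the] [N parser]] [VP [V insisted] [CP [C whether] [S [NP [Pron she]] [VP [V read] [NP [Det no] [N river]]]]]]]]]]]]]
The smallest constituent containing 'insisted that the parser' is the VP spanning 'insisted that the parser insisted whether she read no river'; no single node in the tree dominates exactly the given words.

No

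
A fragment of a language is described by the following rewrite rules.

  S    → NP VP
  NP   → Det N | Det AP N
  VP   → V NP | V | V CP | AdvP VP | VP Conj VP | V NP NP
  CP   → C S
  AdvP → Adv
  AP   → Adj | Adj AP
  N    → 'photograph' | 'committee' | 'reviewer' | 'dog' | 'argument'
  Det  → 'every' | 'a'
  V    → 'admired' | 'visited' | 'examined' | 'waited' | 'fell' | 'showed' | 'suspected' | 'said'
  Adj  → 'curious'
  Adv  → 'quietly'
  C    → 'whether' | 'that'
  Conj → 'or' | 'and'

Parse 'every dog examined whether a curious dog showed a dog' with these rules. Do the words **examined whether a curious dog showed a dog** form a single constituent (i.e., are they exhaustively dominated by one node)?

Yes

[S [NP [Det every] [N dog]] [VP [V examined] [CP [C whether] [S [NP [Det a] [AP [Adj curious]] [N dog]] [VP [V showed] [NP [Det a] [N dog]]]]]]]
The words 'examined whether a curious dog showed a dog' are exhaustively dominated by a single VP node (built by VP → V CP), so they form a constituent.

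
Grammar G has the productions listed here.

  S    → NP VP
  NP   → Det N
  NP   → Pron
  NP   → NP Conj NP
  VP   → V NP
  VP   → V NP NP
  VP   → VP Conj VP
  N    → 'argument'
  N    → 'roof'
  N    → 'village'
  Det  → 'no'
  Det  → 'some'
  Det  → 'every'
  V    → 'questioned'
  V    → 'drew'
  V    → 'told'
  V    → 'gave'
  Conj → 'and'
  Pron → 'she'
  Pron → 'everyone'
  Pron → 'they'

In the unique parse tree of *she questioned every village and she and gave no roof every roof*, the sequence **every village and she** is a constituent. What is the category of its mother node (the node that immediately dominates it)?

S
  NP
    Pron: she
  VP
    VP
      V: questioned
      NP
        NP
          Det: every
          N: village
        Conj: and
        NP
          Pron: she
    Conj: and
    VP
      V: gave
      NP
        Det: no
        N: roof
      NP
        Det: every
        N: roof
The span 'every village and she' is the NP node built by NP → NP Conj NP.
Its mother is the VP built by VP → V NP.

VP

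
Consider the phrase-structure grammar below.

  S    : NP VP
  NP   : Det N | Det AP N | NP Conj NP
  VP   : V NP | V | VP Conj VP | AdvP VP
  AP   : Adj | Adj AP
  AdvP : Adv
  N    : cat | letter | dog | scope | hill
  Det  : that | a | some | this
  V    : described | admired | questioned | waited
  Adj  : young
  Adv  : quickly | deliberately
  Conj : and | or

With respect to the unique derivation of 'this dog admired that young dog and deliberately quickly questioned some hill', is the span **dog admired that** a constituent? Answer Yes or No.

No

[S [NP [Det this] [N dog]] [VP [VP [V admired] [NP [Det that] [AP [Adj young]] [N dog]]] [Conj and] [VP [AdvP [Adv deliberately]] [VP [AdvP [Adv quickly]] [VP [V questioned] [NP [Det some] [N hill]]]]]]]
The smallest constituent containing 'dog admired that' is the S spanning 'this dog admired that young dog and deliberately quickly questioned some hill'; no single node in the tree dominates exactly the given words.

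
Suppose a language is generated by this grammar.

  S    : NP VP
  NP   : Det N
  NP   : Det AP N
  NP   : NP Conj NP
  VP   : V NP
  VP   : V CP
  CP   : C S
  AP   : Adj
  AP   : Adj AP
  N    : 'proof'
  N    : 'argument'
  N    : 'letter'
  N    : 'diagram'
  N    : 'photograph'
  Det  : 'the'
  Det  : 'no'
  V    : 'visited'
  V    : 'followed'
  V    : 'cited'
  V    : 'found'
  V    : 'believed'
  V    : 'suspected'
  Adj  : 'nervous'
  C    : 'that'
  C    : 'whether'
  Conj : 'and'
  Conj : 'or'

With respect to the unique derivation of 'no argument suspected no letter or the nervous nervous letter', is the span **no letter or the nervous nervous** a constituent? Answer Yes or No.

No

[S [NP [Det no] [N argument]] [VP [V suspected] [NP [NP [Det no] [N letter]] [Conj or] [NP [Det the] [AP [Adj nervous] [AP [Adj nervous]]] [N letter]]]]]
The smallest constituent containing 'no letter or the nervous nervous' is the NP spanning 'no letter or the nervous nervous letter'; no single node in the tree dominates exactly the given words.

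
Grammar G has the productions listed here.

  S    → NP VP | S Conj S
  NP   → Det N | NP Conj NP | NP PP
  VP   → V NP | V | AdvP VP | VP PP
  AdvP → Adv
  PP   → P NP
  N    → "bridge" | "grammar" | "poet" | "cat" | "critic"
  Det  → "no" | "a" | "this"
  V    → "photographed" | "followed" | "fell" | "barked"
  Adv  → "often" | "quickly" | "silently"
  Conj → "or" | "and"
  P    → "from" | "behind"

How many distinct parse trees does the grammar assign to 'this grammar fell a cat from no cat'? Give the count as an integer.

The two bracketings:
[S [NP [Det this] [N grammar]] [VP [V fell] [NP [NP [Det a] [N cat]] [PP [P from] [NP [Det no] [N cat]]]]]]
[S [NP [Det this] [N grammar]] [VP [VP [V fell] [NP [Det a] [N cat]]] [PP [P from] [NP [Det no] [N cat]]]]]
The difference turns on whether NP → NP PP is used at the relevant span, versus an alternative expansion of NP.

2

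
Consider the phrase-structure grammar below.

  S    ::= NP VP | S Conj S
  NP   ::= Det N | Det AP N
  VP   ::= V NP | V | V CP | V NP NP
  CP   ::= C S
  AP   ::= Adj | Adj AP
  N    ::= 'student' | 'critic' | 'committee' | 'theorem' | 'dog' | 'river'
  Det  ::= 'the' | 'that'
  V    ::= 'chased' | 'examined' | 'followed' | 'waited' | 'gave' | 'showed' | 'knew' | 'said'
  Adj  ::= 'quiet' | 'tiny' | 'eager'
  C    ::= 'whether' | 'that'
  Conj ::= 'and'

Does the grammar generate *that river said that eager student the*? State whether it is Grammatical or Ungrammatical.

For S → NP VP, the only prefix that parses as NP is 'that river', but the remainder 'said that eager student the' is not a VP under these rules. The alternative S rule S → S Conj S likewise has no satisfying split.

Ungrammatical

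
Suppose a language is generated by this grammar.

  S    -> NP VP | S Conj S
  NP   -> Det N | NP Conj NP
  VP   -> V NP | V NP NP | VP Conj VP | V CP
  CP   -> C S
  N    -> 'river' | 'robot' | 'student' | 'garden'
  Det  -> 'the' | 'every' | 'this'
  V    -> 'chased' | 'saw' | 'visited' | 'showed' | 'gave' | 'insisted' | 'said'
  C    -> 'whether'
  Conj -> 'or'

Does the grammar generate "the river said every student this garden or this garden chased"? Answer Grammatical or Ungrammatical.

For S → NP VP, the only prefix that parses as NP is 'the river', but the remainder 'said every student this garden or this garden chased' is not a VP under these rules. The alternative S rule S → S Conj S likewise has no satisfying split.

Ungrammatical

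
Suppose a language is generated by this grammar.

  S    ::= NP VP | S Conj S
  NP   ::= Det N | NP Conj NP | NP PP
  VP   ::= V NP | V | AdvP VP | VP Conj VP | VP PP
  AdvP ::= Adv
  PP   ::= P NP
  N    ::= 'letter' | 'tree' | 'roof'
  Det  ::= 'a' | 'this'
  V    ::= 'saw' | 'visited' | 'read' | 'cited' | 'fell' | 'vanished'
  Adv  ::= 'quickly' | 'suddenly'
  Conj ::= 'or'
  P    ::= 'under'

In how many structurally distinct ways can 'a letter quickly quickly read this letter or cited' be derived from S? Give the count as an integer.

3

Two of the 3 distinct bracketings:
[S [NP [Det a] [N letter]] [VP [AdvP [Adv quickly]] [VP [AdvP [Adv quickly]] [VP [VP [V read] [NP [Det this] [N letter]]] [Conj or] [VP [V cited]]]]]]
[S [NP [Det a] [N letter]] [VP [AdvP [Adv quickly]] [VP [VP [AdvP [Adv quickly]] [VP [V read] [NP [Det this] [N letter]]]] [Conj or] [VP [V cited]]]]]
The trees differ in how a recursive rule is bracketed over the same span.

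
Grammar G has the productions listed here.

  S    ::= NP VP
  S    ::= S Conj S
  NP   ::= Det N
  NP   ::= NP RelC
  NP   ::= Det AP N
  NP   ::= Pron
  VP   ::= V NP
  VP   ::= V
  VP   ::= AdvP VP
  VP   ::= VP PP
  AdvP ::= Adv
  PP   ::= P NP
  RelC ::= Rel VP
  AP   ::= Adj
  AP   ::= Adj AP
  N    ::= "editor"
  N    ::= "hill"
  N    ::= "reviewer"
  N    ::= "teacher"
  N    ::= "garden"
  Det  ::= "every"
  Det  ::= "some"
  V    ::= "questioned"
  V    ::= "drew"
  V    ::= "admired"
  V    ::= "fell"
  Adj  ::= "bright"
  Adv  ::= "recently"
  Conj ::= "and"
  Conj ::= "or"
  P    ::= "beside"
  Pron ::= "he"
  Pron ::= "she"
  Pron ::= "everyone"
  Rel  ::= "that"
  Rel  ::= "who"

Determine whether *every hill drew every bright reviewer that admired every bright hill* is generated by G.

Grammatical

S
  NP
    Det: every
    N: hill
  VP
    V: drew
    NP
      NP
        Det: every
        AP
          Adj: bright
        N: reviewer
      RelC
        Rel: that
        VP
          V: admired
          NP
            Det: every
            AP
              Adj: bright
            N: hill
Each bracket corresponds to one application of a listed rule, so the string is derivable from S.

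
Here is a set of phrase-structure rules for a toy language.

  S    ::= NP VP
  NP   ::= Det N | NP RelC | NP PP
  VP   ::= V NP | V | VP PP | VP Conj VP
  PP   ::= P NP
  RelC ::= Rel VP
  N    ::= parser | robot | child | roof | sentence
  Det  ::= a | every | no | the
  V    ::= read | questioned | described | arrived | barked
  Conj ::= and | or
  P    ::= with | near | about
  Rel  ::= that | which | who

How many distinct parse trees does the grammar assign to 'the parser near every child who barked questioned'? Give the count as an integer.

The two bracketings:
[S [NP [NP [NP [Det the] [N parser]] [PP [P near] [NP [Det every] [N child]]]] [RelC [Rel who] [VP [V barked]]]] [VP [V questioned]]]
[S [NP [NP [Det the] [N parser]] [PP [P near] [NP [NP [Det every] [N child]] [RelC [Rel who] [VP [V barked]]]]]] [VP [V questioned]]]
The trees differ in how a recursive rule is bracketed over the same span.

2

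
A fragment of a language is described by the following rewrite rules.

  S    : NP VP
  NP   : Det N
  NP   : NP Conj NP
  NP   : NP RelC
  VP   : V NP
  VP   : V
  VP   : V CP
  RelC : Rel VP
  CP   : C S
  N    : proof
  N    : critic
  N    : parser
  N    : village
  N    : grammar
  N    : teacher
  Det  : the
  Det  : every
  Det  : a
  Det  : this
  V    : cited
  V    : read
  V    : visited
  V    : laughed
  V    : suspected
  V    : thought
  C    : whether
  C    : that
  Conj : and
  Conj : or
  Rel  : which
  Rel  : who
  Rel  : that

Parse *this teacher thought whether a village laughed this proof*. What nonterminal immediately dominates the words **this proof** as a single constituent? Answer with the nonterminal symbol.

[S [NP [Det this] [N teacher]] [VP [V thought] [CP [C whether] [S [NP [Det a] [N village]] [VP [V laughed] [NP [Det this] [N proof]]]]]]]
The span 'this proof' is the NP node built by NP → Det N.

NP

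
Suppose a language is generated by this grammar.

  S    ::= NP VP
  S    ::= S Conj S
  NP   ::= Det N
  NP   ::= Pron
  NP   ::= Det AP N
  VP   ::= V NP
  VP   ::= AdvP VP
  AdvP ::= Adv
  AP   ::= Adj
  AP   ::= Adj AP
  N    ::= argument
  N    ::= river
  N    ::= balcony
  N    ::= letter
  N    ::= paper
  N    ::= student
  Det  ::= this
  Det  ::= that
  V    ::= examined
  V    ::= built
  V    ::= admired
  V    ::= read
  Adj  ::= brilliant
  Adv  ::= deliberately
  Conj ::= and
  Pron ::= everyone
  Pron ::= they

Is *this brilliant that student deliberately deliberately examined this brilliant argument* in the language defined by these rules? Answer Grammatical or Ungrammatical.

An Adj word can never sit immediately before a Det word in any string this grammar generates, so the substring 'brilliant that' rules out a derivation.

Ungrammatical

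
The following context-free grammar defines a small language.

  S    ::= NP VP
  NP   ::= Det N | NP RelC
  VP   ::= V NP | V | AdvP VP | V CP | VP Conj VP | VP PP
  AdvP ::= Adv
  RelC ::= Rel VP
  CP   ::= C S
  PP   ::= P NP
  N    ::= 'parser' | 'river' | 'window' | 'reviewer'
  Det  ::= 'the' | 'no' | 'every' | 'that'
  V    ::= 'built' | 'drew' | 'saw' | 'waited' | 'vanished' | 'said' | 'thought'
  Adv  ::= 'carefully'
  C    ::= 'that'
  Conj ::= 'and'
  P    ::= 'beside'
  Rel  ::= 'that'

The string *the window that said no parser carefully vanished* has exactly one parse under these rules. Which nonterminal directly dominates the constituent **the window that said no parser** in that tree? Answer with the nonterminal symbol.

S

S
  NP
    NP
      Det: the
      N: window
    RelC
      Rel: that
      VP
        V: said
        NP
          Det: no
          N: parser
  VP
    AdvP
      Adv: carefully
    VP
      V: vanished
The span 'the window that said no parser' is the NP node built by NP → NP RelC.
Its mother is the S built by S → NP VP.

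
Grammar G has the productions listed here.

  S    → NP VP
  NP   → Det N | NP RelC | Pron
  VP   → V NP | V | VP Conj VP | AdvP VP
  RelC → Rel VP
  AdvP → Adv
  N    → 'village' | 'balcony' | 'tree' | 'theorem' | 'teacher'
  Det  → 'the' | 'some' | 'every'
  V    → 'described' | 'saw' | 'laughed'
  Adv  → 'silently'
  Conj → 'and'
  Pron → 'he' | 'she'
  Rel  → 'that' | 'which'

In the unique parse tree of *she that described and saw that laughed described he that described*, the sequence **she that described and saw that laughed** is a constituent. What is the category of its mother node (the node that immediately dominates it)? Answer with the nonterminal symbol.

[S [NP [NP [NP [Pron she]] [RelC [Rel that] [VP [VP [V described]] [Conj and] [VP [V saw]]]]] [RelC [Rel that] [VP [V laughed]]]] [VP [V described] [NP [NP [Pron he]] [RelC [Rel that] [VP [V described]]]]]]
The span 'she that described and saw that laughed' is the NP node built by NP → NP RelC.
Its mother is the S built by S → NP VP.

S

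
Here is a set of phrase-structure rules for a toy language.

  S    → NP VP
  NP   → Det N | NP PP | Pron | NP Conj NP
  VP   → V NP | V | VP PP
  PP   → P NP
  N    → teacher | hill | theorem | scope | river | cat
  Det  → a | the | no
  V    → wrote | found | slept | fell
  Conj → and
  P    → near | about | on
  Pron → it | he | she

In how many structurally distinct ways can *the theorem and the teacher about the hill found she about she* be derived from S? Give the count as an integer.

4

Two of the 4 distinct bracketings:
[S [NP [NP [NP [Det the] [N theorem]] [Conj and] [NP [Det the] [N teacher]]] [PP [P about] [NP [Det the] [N hill]]]] [VP [V found] [NP [NP [Pron she]] [PP [P about] [NP [Pron she]]]]]]
[S [NP [NP [NP [Det the] [N theorem]] [Conj and] [NP [Det the] [N teacher]]] [PP [P about] [NP [Det the] [N hill]]]] [VP [VP [V found] [NP [Pron she]]] [PP [P about] [NP [Pron she]]]]]
The difference turns on whether VP → VP PP is used at the relevant span, versus an alternative expansion of VP.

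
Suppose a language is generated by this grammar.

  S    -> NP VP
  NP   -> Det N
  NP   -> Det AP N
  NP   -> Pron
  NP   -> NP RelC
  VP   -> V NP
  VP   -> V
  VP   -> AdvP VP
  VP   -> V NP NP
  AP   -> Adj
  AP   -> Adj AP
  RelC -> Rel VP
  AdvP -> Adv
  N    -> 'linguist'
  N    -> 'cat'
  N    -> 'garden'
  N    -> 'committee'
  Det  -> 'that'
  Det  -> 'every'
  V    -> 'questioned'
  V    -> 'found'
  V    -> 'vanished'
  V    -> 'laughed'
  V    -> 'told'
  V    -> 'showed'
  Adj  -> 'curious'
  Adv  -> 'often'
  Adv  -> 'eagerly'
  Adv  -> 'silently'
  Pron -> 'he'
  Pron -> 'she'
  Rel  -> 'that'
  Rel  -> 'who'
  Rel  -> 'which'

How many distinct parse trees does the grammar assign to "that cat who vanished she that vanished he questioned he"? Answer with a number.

3

Two of the 3 distinct bracketings:
[S [NP [NP [Det that] [N cat]] [RelC [Rel who] [VP [V vanished] [NP [NP [Pron she]] [RelC [Rel that] [VP [V vanished] [NP [Pron he]]]]]]]] [VP [V questioned] [NP [Pron he]]]]
[S [NP [NP [Det that] [N cat]] [RelC [Rel who] [VP [V vanished] [NP [NP [Pron she]] [RelC [Rel that] [VP [V vanished]]]] [NP [Pron he]]]]] [VP [V questioned] [NP [Pron he]]]]
The difference turns on whether VP → V is used at the relevant span, versus an alternative expansion of VP.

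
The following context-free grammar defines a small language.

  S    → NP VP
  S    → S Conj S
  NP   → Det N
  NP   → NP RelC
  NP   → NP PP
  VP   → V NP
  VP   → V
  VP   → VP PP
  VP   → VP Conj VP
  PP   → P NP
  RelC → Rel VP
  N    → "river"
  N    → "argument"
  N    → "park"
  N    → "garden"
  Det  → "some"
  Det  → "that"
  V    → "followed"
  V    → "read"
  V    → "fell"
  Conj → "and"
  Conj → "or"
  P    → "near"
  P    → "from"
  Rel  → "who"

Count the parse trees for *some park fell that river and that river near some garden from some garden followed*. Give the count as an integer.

2

The two bracketings:
[S [S [NP [Det some] [N park]] [VP [V fell] [NP [Det that] [N river]]]] [Conj and] [S [NP [NP [Det that] [N river]] [PP [P near] [NP [NP [Det some] [N garden]] [PP [P from] [NP [Det some] [N garden]]]]]] [VP [V followed]]]]
[S [S [NP [Det some] [N park]] [VP [V fell] [NP [Det that] [N river]]]] [Conj and] [S [NP [NP [NP [Det that] [N river]] [PP [P near] [NP [Det some] [N garden]]]] [PP [P from] [NP [Det some] [N garden]]]] [VP [V followed]]]]
The trees differ in how a recursive rule is bracketed over the same span.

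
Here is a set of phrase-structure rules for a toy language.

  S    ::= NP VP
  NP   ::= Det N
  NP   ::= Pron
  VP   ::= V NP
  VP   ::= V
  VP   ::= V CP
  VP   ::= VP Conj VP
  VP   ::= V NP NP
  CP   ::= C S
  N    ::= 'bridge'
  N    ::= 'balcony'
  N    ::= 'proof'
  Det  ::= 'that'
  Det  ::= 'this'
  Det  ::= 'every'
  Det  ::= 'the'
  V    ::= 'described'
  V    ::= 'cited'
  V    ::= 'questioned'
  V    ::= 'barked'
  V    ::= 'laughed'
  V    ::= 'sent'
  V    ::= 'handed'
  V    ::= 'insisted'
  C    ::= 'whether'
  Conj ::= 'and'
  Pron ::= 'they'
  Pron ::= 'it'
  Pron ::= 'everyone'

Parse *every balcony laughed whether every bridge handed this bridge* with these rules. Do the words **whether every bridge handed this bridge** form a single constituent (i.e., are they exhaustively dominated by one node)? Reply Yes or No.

Yes

[S [NP [Det every] [N balcony]] [VP [V laughed] [CP [C whether] [S [NP [Det every] [N bridge]] [VP [V handed] [NP [Det this] [N bridge]]]]]]]
The words 'whether every bridge handed this bridge' are exhaustively dominated by a single CP node (built by CP → C S), so they form a constituent.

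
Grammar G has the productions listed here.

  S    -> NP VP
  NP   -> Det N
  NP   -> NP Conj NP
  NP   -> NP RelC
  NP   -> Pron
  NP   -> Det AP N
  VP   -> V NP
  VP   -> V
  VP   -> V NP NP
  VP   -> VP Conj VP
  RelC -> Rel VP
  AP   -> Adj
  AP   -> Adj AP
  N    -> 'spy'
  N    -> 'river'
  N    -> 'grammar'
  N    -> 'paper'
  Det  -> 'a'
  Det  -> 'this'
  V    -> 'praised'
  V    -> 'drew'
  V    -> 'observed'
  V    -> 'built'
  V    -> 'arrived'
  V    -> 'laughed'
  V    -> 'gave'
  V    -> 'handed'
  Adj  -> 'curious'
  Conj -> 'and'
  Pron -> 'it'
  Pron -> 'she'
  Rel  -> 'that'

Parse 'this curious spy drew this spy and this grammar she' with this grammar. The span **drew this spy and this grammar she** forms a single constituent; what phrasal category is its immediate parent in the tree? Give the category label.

[S [NP [Det this] [AP [Adj curious]] [N spy]] [VP [V drew] [NP [NP [Det this] [N spy]] [Conj and] [NP [Det this] [N grammar]]] [NP [Pron she]]]]
The span 'drew this spy and this grammar she' is the VP node built by VP → V NP NP.
Its mother is the S built by S → NP VP.

S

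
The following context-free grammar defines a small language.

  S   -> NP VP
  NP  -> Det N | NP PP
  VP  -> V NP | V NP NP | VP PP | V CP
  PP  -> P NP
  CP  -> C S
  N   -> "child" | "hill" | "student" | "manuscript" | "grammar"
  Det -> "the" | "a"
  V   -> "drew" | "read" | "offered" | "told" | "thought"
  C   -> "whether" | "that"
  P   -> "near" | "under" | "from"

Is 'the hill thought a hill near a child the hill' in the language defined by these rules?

[S [NP [Det the] [N hill]] [VP [V thought] [NP [NP [Det a] [N hill]] [PP [P near] [NP [Det a] [N child]]]] [NP [Det the] [N hill]]]]
Every word is introduced by a lexical rule and the phrasal rules combine the resulting categories into a single S.

Grammatical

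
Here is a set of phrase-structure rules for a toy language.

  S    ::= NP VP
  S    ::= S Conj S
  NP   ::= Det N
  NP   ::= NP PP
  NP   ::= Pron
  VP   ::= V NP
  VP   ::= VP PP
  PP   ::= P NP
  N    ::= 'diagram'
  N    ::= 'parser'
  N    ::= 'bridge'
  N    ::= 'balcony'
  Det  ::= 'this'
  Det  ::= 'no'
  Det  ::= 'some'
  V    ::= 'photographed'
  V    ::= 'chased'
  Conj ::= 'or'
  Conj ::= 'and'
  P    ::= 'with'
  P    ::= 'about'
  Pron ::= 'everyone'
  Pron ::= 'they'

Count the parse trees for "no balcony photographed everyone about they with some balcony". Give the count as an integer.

5

Two of the 5 distinct bracketings:
[S [NP [Det no] [N balcony]] [VP [V photographed] [NP [NP [Pron everyone]] [PP [P about] [NP [NP [Pron they]] [PP [P with] [NP [Det some] [N balcony]]]]]]]]
[S [NP [Det no] [N balcony]] [VP [V photographed] [NP [NP [NP [Pron everyone]] [PP [P about] [NP [Pron they]]]] [PP [P with] [NP [Det some] [N balcony]]]]]]
The trees differ in how a recursive rule is bracketed over the same span.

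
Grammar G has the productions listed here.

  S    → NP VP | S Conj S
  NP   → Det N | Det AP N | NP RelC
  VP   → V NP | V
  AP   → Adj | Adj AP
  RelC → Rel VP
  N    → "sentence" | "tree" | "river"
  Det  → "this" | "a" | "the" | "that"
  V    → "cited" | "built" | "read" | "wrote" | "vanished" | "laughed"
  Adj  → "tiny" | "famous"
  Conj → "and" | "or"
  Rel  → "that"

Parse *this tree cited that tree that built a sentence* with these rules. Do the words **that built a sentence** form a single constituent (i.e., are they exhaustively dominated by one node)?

[S [NP [Det this] [N tree]] [VP [V cited] [NP [NP [Det that] [N tree]] [RelC [Rel that] [VP [V built] [NP [Det a] [N sentence]]]]]]]
The words 'that built a sentence' are exhaustively dominated by a single RelC node (built by RelC → Rel VP), so they form a constituent.

Yes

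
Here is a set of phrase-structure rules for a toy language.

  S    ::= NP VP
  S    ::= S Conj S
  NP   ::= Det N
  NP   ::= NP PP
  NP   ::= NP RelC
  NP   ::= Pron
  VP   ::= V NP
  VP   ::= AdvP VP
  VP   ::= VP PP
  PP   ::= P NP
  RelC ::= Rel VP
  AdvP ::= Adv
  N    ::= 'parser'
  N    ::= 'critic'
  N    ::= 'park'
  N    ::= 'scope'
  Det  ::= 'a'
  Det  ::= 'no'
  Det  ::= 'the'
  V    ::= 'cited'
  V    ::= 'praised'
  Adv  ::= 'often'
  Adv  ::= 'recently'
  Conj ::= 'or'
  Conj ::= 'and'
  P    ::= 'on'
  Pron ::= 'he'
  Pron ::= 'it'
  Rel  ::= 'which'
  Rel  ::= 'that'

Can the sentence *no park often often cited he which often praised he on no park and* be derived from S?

Ungrammatical

For S → NP VP, the only prefix that parses as NP is 'no park', but the remainder 'often often cited he which often praised he on no park and' is not a VP under these rules. The alternative S rule S → S Conj S likewise has no satisfying split.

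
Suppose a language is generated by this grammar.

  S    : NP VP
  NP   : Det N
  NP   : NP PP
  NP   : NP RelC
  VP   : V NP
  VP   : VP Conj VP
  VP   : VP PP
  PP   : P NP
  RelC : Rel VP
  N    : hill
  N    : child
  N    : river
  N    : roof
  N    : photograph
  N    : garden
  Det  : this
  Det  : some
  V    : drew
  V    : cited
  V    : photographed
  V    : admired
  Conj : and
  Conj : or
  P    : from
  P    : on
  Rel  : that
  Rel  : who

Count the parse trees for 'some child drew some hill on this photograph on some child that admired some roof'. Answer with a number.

9

Two of the 9 distinct bracketings:
[S [NP [Det some] [N child]] [VP [V drew] [NP [NP [Det some] [N hill]] [PP [P on] [NP [NP [Det this] [N photograph]] [PP [P on] [NP [NP [Det some] [N child]] [RelC [Rel that] [VP [V admired] [NP [Det some] [N roof]]]]]]]]]]]
[S [NP [Det some] [N child]] [VP [V drew] [NP [NP [Det some] [N hill]] [PP [P on] [NP [NP [NP [Det this] [N photograph]] [PP [P on] [NP [Det some] [N child]]]] [RelC [Rel that] [VP [V admired] [NP [Det some] [N roof]]]]]]]]]
The trees differ in how a recursive rule is bracketed over the same span.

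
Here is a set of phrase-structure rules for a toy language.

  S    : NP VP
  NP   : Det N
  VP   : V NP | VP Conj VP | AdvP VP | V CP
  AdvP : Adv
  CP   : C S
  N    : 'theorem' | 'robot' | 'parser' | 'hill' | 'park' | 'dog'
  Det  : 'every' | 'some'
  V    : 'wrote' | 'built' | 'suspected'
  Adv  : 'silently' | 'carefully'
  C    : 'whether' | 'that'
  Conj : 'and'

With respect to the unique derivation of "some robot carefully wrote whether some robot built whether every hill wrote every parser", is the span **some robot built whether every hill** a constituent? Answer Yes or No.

[S [NP [Det some] [N robot]] [VP [AdvP [Adv carefully]] [VP [V wrote] [CP [C whether] [S [NP [Det some] [N robot]] [VP [V built] [CP [C whether] [S [NP [Det every] [N hill]] [VP [V wrote] [NP [Det every] [N parser]]]]]]]]]]]
The smallest constituent containing 'some robot built whether every hill' is the S spanning 'some robot built whether every hill wrote every parser'; no single node in the tree dominates exactly the given words.

No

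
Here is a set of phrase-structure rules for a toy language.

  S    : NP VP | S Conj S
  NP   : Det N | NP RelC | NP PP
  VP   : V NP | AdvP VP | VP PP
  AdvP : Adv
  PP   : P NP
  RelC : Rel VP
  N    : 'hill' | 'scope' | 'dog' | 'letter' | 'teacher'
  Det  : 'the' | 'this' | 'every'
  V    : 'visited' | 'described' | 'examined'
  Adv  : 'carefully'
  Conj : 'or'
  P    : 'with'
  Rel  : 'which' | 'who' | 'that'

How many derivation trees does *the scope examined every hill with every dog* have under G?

The two bracketings:
[S [NP [Det the] [N scope]] [VP [V examined] [NP [NP [Det every] [N hill]] [PP [P with] [NP [Det every] [N dog]]]]]]
[S [NP [Det the] [N scope]] [VP [VP [V examined] [NP [Det every] [N hill]]] [PP [P with] [NP [Det every] [N dog]]]]]
The difference turns on whether NP → NP PP is used at the relevant span, versus an alternative expansion of NP.

2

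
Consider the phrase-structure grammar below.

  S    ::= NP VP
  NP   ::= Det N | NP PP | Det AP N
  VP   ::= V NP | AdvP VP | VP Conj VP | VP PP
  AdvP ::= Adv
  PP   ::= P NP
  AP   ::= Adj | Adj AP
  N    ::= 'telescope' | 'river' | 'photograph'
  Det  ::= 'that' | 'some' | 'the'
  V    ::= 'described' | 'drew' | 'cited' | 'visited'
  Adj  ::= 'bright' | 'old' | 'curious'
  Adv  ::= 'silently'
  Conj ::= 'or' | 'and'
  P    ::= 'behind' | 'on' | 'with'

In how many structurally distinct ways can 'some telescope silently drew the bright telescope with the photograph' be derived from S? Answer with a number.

3

Two of the 3 distinct bracketings:
[S [NP [Det some] [N telescope]] [VP [AdvP [Adv silently]] [VP [V drew] [NP [NP [Det the] [AP [Adj bright]] [N telescope]] [PP [P with] [NP [Det the] [N photograph]]]]]]]
[S [NP [Det some] [N telescope]] [VP [AdvP [Adv silently]] [VP [VP [V drew] [NP [Det the] [AP [Adj bright]] [N telescope]]] [PP [P with] [NP [Det the] [N photograph]]]]]]
The difference turns on whether NP → NP PP is used at the relevant span, versus an alternative expansion of NP.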